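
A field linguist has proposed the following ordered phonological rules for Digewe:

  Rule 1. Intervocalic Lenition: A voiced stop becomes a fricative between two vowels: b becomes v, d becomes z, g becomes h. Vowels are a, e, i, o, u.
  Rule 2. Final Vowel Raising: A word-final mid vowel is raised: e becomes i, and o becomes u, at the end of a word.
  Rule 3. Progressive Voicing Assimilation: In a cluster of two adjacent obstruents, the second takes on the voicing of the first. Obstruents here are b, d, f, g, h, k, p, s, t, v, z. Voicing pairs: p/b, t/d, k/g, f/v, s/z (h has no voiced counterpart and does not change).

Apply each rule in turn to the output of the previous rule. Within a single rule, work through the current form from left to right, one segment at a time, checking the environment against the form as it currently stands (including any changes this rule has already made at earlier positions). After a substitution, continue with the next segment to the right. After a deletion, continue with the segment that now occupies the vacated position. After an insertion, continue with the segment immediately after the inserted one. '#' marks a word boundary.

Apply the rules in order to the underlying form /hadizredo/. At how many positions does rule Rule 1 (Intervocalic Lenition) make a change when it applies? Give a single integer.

2

Rule 1 Intervocalic Lenition: [hadizredo] → [hazizrezo]
Rule 2 Final Vowel Raising: [hazizrezo] → [hazizrezu]
Rule 3 Progressive Voicing Assimilation: no change — [hazizrezu]
Rule Rule 1 changed 2 position(s).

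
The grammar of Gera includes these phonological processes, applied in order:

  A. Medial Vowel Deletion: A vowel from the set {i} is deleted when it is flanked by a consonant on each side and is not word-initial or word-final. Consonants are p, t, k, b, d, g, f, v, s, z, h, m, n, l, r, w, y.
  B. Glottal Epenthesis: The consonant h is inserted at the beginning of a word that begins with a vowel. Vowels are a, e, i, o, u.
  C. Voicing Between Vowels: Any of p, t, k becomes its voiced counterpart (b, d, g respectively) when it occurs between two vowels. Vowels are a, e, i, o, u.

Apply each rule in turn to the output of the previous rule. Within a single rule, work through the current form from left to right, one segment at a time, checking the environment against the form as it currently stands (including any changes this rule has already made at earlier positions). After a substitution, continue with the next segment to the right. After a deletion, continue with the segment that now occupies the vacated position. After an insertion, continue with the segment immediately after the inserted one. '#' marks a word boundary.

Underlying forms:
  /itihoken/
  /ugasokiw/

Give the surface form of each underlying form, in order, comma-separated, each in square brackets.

/itihoken/:
  A Medial Vowel Deletion: [itihoken] → [ithoken]
  B Glottal Epenthesis: [ithoken] → [hithoken]
  C Voicing Between Vowels: [hithoken] → [hithogen]
/ugasokiw/:
  A Medial Vowel Deletion: [ugasokiw] → [ugasokw]
  B Glottal Epenthesis: [ugasokw] → [hugasokw]
  C Voicing Between Vowels: no change — [hugasokw]

[hithogen], [hugasokw]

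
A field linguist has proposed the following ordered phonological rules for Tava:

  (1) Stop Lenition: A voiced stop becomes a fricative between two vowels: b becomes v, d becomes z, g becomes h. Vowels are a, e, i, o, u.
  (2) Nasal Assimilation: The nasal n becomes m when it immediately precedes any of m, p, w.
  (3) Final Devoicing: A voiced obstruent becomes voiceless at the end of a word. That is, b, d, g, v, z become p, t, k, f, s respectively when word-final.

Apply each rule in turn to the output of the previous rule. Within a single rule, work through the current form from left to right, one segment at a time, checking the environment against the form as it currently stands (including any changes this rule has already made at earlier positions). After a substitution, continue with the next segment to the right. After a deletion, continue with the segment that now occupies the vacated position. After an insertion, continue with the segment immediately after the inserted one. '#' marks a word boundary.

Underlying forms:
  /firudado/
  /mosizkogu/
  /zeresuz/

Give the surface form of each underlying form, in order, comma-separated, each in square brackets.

[firuzazo], [mosizkohu], [zeresus]

/firudado/:
  (1) Stop Lenition: [firudado] → [firuzazo]
  (2) Nasal Assimilation: no change — [firuzazo]
  (3) Final Devoicing: no change — [firuzazo]
/mosizkogu/:
  (1) Stop Lenition: [mosizkogu] → [mosizkohu]
  (2) Nasal Assimilation: no change — [mosizkohu]
  (3) Final Devoicing: no change — [mosizkohu]
/zeresuz/:
  (1) Stop Lenition: no change — [zeresuz]
  (2) Nasal Assimilation: no change — [zeresuz]
  (3) Final Devoicing: [zeresuz] → [zeresus]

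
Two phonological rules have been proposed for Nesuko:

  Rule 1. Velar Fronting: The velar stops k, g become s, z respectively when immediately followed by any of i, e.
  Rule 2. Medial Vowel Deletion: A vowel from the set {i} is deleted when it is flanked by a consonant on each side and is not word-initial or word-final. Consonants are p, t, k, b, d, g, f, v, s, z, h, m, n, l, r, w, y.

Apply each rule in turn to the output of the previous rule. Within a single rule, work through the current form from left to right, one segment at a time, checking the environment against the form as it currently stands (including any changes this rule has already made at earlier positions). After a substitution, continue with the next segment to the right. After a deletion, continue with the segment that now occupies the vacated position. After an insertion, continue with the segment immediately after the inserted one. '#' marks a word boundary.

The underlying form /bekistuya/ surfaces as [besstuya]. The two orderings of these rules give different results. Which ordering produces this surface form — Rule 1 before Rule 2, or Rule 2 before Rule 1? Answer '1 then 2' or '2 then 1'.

Order 1 then 2:
  1 Velar Fronting: [bekistuya] → [besistuya]
  2 Medial Vowel Deletion: [besistuya] → [besstuya]
  result: [besstuya]
Order 2 then 1:
  2 Medial Vowel Deletion: [bekistuya] → [bekstuya]
  1 Velar Fronting: no change — [bekstuya]
  result: [bekstuya]

1 then 2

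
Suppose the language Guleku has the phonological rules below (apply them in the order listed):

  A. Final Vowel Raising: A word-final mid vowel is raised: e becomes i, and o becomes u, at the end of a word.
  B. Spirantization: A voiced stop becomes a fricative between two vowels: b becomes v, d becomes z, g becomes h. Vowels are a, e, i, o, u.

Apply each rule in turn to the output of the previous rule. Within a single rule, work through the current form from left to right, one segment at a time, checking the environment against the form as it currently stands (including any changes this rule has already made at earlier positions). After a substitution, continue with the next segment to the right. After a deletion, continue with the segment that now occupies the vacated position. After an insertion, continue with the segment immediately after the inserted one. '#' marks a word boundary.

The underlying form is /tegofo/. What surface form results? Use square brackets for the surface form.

[tehofu]

A Final Vowel Raising: [tegofo] → [tegofu]
B Spirantization: [tegofu] → [tehofu]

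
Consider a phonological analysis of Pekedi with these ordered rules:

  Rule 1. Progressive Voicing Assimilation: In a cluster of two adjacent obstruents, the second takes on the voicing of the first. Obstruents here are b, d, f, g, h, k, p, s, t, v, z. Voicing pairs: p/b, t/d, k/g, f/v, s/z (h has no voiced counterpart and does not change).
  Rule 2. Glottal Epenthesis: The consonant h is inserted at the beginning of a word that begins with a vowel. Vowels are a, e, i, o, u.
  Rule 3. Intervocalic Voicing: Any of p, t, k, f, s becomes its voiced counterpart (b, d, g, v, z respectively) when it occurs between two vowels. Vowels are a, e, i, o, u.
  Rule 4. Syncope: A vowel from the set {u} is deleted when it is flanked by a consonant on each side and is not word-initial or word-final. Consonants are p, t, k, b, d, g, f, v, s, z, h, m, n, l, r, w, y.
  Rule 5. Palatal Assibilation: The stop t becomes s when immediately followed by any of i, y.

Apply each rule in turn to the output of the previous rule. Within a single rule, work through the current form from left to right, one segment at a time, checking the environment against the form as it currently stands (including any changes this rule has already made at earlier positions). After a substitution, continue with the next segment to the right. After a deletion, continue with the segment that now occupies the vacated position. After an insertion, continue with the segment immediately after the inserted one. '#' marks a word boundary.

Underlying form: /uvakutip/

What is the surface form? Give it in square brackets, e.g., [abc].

[hvagdip]

Rule 1 Progressive Voicing Assimilation: no change — [uvakutip]
Rule 2 Glottal Epenthesis: [uvakutip] → [huvakutip]
Rule 3 Intervocalic Voicing: [huvakutip] → [huvagudip]
Rule 4 Syncope: [huvagudip] → [hvagdip]
Rule 5 Palatal Assibilation: no change — [hvagdip]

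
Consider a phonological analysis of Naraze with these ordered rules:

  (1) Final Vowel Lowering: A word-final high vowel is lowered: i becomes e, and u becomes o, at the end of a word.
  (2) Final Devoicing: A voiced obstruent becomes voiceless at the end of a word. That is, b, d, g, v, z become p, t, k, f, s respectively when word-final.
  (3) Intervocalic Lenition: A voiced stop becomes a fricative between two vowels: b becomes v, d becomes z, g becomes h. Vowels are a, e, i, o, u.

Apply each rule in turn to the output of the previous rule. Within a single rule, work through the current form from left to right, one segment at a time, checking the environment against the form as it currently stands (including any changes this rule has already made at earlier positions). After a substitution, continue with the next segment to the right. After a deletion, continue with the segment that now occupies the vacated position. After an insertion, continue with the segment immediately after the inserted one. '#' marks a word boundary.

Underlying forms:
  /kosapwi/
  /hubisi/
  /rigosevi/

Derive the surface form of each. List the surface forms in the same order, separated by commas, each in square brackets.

/kosapwi/:
  (1) Final Vowel Lowering: [kosapwi] → [kosapwe]
  (2) Final Devoicing: no change — [kosapwe]
  (3) Intervocalic Lenition: no change — [kosapwe]
/hubisi/:
  (1) Final Vowel Lowering: [hubisi] → [hubise]
  (2) Final Devoicing: no change — [hubise]
  (3) Intervocalic Lenition: [hubise] → [huvise]
/rigosevi/:
  (1) Final Vowel Lowering: [rigosevi] → [rigoseve]
  (2) Final Devoicing: no change — [rigoseve]
  (3) Intervocalic Lenition: [rigoseve] → [rihoseve]

[kosapwe], [huvise], [rihoseve]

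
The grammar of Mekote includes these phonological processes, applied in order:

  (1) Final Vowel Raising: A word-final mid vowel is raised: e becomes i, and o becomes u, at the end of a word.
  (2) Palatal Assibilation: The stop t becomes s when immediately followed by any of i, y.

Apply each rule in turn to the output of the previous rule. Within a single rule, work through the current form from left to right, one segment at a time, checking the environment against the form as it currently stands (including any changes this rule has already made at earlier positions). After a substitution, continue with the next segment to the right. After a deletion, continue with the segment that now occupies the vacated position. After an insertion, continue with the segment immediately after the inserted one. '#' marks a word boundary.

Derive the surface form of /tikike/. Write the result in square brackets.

(1) Final Vowel Raising: [tikike] → [tikiki]
(2) Palatal Assibilation: [tikiki] → [sikiki]

[sikiki]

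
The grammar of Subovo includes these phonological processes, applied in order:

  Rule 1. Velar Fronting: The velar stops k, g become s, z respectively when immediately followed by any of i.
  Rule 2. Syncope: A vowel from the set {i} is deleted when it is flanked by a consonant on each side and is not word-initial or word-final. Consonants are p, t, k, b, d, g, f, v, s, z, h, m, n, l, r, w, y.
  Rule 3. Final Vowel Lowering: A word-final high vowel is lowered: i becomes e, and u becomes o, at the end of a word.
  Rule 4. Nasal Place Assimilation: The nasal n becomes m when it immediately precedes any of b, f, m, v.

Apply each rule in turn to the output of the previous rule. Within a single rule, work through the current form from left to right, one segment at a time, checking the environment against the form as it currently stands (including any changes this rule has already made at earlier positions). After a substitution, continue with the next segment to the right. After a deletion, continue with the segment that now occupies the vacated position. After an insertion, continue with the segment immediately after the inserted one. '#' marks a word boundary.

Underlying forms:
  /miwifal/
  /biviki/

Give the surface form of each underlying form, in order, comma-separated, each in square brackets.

[mwfal], [bvse]

/miwifal/:
  Rule 1 Velar Fronting: no change — [miwifal]
  Rule 2 Syncope: [miwifal] → [mwfal]
  Rule 3 Final Vowel Lowering: no change — [mwfal]
  Rule 4 Nasal Place Assimilation: no change — [mwfal]
/biviki/:
  Rule 1 Velar Fronting: [biviki] → [bivisi]
  Rule 2 Syncope: [bivisi] → [bvsi]
  Rule 3 Final Vowel Lowering: [bvsi] → [bvse]
  Rule 4 Nasal Place Assimilation: no change — [bvse]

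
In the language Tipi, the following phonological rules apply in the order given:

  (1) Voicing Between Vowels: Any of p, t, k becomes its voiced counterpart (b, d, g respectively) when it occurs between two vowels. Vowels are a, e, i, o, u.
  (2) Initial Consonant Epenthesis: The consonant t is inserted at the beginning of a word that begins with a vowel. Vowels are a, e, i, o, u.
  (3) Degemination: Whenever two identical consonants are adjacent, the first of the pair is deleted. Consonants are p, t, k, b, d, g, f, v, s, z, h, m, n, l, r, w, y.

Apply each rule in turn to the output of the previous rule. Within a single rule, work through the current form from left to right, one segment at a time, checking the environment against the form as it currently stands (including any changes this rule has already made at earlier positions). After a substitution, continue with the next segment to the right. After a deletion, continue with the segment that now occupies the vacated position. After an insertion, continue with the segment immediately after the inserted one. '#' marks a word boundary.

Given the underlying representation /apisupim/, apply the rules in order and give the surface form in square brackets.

(1) Voicing Between Vowels: [apisupim] → [abisubim]
(2) Initial Consonant Epenthesis: [abisubim] → [tabisubim]
(3) Degemination: no change — [tabisubim]

[tabisubim]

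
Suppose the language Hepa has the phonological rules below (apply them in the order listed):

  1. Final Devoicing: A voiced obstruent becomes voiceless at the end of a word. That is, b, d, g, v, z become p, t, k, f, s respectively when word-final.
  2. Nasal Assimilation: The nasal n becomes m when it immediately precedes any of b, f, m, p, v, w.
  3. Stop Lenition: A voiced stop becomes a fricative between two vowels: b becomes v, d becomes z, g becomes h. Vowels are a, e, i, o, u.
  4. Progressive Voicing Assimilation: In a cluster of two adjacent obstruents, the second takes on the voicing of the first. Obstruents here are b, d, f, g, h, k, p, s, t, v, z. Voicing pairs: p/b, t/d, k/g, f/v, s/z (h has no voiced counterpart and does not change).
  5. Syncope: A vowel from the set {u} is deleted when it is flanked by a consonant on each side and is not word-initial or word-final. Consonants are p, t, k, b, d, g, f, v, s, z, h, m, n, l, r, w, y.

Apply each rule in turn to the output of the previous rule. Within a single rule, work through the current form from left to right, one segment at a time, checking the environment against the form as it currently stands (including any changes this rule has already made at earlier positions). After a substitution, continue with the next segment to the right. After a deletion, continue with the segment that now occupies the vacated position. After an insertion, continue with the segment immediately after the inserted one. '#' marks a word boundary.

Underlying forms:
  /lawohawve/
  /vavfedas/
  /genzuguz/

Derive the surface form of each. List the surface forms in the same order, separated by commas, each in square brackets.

[lawohawve], [vavvezas], [genzhs]

/lawohawve/:
  1 Final Devoicing: no change — [lawohawve]
  2 Nasal Assimilation: no change — [lawohawve]
  3 Stop Lenition: no change — [lawohawve]
  4 Progressive Voicing Assimilation: no change — [lawohawve]
  5 Syncope: no change — [lawohawve]
/vavfedas/:
  1 Final Devoicing: no change — [vavfedas]
  2 Nasal Assimilation: no change — [vavfedas]
  3 Stop Lenition: [vavfedas] → [vavfezas]
  4 Progressive Voicing Assimilation: [vavfezas] → [vavvezas]
  5 Syncope: no change — [vavvezas]
/genzuguz/:
  1 Final Devoicing: [genzuguz] → [genzugus]
  2 Nasal Assimilation: no change — [genzugus]
  3 Stop Lenition: [genzugus] → [genzuhus]
  4 Progressive Voicing Assimilation: no change — [genzuhus]
  5 Syncope: [genzuhus] → [genzhs]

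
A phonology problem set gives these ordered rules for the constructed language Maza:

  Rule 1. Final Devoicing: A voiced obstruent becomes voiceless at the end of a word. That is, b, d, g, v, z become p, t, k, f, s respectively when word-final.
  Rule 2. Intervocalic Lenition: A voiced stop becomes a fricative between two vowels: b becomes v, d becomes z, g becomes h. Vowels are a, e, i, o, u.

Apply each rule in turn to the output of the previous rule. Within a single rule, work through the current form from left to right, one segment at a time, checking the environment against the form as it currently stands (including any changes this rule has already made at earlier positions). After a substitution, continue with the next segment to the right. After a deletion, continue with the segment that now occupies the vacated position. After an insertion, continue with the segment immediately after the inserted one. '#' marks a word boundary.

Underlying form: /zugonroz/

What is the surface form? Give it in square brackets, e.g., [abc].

[zuhonros]

Rule 1 Final Devoicing: [zugonroz] → [zugonros]
Rule 2 Intervocalic Lenition: [zugonros] → [zuhonros]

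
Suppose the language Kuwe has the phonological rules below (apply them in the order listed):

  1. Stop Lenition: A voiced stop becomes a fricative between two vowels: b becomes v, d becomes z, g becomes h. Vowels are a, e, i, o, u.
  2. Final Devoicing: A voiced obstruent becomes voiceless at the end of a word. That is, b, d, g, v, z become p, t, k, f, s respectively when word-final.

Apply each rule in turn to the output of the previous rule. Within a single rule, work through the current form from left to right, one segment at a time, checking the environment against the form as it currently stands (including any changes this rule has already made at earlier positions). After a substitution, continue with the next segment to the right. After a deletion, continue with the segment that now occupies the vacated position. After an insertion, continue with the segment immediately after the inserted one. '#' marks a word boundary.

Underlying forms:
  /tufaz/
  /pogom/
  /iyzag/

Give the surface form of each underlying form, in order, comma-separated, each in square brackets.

[tufas], [pohom], [iyzak]

/tufaz/:
  1 Stop Lenition: no change — [tufaz]
  2 Final Devoicing: [tufaz] → [tufas]
/pogom/:
  1 Stop Lenition: [pogom] → [pohom]
  2 Final Devoicing: no change — [pohom]
/iyzag/:
  1 Stop Lenition: no change — [iyzag]
  2 Final Devoicing: [iyzag] → [iyzak]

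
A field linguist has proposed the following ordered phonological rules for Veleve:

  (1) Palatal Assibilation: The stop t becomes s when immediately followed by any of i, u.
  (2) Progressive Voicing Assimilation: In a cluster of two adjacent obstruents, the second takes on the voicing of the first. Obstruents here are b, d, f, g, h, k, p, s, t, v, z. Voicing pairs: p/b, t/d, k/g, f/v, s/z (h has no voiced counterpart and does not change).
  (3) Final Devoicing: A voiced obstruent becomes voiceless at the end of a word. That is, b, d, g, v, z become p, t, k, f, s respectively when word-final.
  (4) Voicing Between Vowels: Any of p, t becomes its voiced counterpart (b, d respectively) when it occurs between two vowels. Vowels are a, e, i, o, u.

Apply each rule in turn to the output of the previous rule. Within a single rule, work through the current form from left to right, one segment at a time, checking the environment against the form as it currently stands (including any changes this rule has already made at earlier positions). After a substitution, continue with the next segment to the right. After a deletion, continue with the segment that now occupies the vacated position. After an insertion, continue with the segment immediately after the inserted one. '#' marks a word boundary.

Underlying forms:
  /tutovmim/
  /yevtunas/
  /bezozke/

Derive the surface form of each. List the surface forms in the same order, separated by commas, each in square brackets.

/tutovmim/:
  (1) Palatal Assibilation: [tutovmim] → [sutovmim]
  (2) Progressive Voicing Assimilation: no change — [sutovmim]
  (3) Final Devoicing: no change — [sutovmim]
  (4) Voicing Between Vowels: [sutovmim] → [sudovmim]
/yevtunas/:
  (1) Palatal Assibilation: [yevtunas] → [yevsunas]
  (2) Progressive Voicing Assimilation: [yevsunas] → [yevzunas]
  (3) Final Devoicing: no change — [yevzunas]
  (4) Voicing Between Vowels: no change — [yevzunas]
/bezozke/:
  (1) Palatal Assibilation: no change — [bezozke]
  (2) Progressive Voicing Assimilation: [bezozke] → [bezozge]
  (3) Final Devoicing: no change — [bezozge]
  (4) Voicing Between Vowels: no change — [bezozge]

[sudovmim], [yevzunas], [bezozge]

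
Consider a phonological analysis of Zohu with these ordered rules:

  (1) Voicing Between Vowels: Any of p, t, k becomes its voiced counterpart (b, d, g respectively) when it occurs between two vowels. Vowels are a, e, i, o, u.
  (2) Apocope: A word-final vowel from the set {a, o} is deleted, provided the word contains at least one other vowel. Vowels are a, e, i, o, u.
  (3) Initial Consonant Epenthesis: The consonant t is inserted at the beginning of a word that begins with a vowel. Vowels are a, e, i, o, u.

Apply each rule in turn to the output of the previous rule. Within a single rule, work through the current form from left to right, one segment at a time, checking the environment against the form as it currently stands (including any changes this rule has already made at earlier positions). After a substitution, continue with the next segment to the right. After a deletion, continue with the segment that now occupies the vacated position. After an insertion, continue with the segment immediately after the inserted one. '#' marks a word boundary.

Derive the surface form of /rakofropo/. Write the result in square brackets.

[ragofrob]

(1) Voicing Between Vowels: [rakofropo] → [ragofrobo]
(2) Apocope: [ragofrobo] → [ragofrob]
(3) Initial Consonant Epenthesis: no change — [ragofrob]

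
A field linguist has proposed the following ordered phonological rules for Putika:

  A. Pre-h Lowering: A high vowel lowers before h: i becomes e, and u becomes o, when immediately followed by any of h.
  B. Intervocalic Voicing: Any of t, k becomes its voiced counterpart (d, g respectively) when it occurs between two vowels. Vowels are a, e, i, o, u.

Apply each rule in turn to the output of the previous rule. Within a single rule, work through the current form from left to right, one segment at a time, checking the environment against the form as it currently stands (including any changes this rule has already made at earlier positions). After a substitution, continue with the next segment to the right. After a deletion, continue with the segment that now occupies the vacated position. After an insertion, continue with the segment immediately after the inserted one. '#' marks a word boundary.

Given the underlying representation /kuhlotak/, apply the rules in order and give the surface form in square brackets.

[kohlodak]

A Pre-h Lowering: [kuhlotak] → [kohlotak]
B Intervocalic Voicing: [kohlotak] → [kohlodak]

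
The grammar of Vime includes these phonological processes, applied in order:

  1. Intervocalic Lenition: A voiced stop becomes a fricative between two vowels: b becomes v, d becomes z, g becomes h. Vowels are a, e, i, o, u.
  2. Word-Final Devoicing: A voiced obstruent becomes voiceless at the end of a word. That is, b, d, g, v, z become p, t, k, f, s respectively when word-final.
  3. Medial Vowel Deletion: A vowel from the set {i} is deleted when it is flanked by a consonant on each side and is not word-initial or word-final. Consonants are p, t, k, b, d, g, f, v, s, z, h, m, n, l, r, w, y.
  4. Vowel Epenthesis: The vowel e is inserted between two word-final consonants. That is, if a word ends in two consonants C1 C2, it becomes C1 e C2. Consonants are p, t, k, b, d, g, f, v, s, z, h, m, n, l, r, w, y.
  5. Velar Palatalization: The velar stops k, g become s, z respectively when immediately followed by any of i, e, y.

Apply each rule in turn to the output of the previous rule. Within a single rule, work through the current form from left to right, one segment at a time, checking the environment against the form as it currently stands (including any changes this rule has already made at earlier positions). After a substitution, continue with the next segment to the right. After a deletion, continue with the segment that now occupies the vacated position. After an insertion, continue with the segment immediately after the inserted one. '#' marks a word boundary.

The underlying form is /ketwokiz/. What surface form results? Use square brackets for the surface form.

1 Intervocalic Lenition: no change — [ketwokiz]
2 Word-Final Devoicing: [ketwokiz] → [ketwokis]
3 Medial Vowel Deletion: [ketwokis] → [ketwoks]
4 Vowel Epenthesis: [ketwoks] → [ketwokes]
5 Velar Palatalization: [ketwokes] → [setwoses]

[setwoses]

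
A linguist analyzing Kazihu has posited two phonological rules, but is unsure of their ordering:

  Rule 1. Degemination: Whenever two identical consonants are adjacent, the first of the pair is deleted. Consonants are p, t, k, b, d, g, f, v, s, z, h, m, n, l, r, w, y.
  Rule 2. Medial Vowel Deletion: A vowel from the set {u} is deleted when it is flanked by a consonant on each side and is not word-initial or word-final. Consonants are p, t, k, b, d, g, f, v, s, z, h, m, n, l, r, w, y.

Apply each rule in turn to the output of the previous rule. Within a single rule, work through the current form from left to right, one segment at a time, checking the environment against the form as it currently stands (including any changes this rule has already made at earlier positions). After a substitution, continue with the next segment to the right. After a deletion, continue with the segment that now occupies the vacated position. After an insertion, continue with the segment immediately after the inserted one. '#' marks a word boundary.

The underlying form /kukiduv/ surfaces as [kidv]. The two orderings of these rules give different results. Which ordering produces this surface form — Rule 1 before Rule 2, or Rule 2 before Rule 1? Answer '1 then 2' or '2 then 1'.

Order 1 then 2:
  1 Degemination: no change — [kukiduv]
  2 Medial Vowel Deletion: [kukiduv] → [kkidv]
  result: [kkidv]
Order 2 then 1:
  2 Medial Vowel Deletion: [kukiduv] → [kkidv]
  1 Degemination: [kkidv] → [kidv]
  result: [kidv]

2 then 1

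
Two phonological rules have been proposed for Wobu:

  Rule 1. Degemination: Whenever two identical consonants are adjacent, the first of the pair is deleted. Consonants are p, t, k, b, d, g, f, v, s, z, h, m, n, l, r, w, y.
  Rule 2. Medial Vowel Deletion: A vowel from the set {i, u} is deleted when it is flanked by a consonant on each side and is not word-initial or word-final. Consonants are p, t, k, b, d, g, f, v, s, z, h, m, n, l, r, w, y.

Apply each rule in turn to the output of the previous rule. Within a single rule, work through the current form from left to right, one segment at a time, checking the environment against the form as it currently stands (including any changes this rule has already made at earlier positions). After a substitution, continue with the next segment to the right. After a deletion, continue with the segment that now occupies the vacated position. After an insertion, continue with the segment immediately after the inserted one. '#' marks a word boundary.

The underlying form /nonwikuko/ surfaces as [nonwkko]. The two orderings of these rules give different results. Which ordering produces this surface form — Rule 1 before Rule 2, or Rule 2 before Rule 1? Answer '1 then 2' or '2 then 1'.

1 then 2

Order 1 then 2:
  1 Degemination: no change — [nonwikuko]
  2 Medial Vowel Deletion: [nonwikuko] → [nonwkko]
  result: [nonwkko]
Order 2 then 1:
  2 Medial Vowel Deletion: [nonwikuko] → [nonwkko]
  1 Degemination: [nonwkko] → [nonwko]
  result: [nonwko]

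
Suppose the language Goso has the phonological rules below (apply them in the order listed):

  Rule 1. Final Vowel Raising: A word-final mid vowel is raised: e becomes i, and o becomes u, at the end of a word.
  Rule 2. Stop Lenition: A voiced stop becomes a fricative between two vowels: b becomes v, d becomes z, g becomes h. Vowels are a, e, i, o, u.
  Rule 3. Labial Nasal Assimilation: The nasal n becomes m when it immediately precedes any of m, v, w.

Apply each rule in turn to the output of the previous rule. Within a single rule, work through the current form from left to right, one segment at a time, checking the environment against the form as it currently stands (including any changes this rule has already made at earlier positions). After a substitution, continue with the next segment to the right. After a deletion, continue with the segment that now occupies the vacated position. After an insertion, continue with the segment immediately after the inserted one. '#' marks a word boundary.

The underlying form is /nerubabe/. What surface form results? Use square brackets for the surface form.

Rule 1 Final Vowel Raising: [nerubabe] → [nerubabi]
Rule 2 Stop Lenition: [nerubabi] → [neruvavi]
Rule 3 Labial Nasal Assimilation: no change — [neruvavi]

[neruvavi]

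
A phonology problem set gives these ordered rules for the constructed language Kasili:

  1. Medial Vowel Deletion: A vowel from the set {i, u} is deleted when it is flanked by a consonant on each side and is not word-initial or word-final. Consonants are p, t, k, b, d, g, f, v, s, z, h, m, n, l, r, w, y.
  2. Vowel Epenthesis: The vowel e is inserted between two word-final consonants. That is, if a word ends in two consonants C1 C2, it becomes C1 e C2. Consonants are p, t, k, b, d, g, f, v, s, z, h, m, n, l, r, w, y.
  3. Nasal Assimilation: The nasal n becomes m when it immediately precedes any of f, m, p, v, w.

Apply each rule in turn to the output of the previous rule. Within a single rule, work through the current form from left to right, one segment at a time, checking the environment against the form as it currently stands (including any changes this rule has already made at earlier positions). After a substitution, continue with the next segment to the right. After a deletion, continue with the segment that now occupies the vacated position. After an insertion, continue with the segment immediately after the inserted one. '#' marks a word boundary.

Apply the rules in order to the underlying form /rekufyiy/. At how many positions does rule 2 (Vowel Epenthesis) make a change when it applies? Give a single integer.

1 Medial Vowel Deletion: [rekufyiy] → [rekfyy]
2 Vowel Epenthesis: [rekfyy] → [rekfyey]
3 Nasal Assimilation: no change — [rekfyey]
Rule 2 changed 1 position(s).

1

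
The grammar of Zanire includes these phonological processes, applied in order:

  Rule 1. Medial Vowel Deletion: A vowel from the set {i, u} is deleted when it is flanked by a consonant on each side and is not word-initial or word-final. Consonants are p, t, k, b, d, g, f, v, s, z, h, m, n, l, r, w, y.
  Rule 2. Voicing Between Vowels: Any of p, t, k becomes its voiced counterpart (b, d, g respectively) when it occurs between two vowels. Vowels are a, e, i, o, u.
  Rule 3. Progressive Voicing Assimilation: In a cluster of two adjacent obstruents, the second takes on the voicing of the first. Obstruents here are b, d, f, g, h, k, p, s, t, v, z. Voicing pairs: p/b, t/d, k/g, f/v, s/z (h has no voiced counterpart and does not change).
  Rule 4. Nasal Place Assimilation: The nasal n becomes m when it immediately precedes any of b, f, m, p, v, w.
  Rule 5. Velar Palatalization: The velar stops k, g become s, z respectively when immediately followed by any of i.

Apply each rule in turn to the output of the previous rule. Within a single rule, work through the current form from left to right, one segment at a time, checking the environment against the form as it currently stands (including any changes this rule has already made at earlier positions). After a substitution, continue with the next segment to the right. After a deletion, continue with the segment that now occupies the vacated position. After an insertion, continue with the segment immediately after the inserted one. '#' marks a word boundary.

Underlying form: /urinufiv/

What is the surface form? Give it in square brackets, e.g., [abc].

[urmff]

Rule 1 Medial Vowel Deletion: [urinufiv] → [urnfv]
Rule 2 Voicing Between Vowels: no change — [urnfv]
Rule 3 Progressive Voicing Assimilation: [urnfv] → [urnff]
Rule 4 Nasal Place Assimilation: [urnff] → [urmff]
Rule 5 Velar Palatalization: no change — [urmff]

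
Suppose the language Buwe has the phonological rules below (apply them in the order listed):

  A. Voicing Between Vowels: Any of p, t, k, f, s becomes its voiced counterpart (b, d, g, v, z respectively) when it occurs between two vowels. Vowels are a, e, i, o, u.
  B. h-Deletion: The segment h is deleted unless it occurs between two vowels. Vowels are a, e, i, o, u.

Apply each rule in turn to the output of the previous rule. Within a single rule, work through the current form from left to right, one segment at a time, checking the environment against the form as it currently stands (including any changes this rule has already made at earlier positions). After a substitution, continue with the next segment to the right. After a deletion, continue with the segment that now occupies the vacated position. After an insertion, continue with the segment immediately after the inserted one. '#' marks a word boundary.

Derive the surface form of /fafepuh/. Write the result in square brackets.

[favebu]

A Voicing Between Vowels: [fafepuh] → [favebuh]
B h-Deletion: [favebuh] → [favebu]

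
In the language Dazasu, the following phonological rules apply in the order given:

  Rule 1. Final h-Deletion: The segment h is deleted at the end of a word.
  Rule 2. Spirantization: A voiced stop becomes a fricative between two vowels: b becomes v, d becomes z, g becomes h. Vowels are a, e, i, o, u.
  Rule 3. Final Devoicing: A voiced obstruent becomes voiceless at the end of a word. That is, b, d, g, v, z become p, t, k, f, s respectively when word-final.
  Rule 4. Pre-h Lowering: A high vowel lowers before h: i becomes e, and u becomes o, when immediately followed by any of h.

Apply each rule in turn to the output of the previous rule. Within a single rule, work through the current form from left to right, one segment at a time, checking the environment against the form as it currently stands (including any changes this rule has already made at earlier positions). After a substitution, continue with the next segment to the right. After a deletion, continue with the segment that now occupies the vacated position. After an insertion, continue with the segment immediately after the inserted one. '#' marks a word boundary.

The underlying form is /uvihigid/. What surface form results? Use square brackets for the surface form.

[uvehehit]

Rule 1 Final h-Deletion: no change — [uvihigid]
Rule 2 Spirantization: [uvihigid] → [uvihihid]
Rule 3 Final Devoicing: [uvihihid] → [uvihihit]
Rule 4 Pre-h Lowering: [uvihihit] → [uvehehit]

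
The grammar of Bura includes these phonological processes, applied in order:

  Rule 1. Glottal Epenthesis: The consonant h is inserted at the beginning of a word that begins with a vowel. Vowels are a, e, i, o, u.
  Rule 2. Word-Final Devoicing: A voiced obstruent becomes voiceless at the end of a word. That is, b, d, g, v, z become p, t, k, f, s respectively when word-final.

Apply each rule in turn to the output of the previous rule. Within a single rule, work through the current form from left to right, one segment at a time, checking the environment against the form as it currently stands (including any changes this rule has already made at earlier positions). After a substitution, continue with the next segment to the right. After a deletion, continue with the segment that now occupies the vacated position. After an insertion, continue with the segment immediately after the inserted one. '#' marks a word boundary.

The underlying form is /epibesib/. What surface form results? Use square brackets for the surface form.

Rule 1 Glottal Epenthesis: [epibesib] → [hepibesib]
Rule 2 Word-Final Devoicing: [hepibesib] → [hepibesip]

[hepibesip]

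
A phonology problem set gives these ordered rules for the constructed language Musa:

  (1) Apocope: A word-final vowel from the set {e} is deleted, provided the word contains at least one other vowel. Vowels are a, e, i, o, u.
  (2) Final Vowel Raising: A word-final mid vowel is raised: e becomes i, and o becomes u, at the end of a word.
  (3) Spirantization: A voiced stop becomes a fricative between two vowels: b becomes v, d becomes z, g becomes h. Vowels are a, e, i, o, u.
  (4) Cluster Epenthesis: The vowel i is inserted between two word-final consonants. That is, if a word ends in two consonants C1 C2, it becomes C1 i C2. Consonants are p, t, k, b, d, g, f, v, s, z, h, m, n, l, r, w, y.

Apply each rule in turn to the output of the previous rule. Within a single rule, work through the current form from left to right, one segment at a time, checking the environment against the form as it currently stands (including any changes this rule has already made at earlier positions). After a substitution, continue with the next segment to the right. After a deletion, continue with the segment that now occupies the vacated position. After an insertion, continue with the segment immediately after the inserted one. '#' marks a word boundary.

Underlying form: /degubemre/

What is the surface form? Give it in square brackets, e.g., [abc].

[dehuvemir]

(1) Apocope: [degubemre] → [degubemr]
(2) Final Vowel Raising: no change — [degubemr]
(3) Spirantization: [degubemr] → [dehuvemr]
(4) Cluster Epenthesis: [dehuvemr] → [dehuvemir]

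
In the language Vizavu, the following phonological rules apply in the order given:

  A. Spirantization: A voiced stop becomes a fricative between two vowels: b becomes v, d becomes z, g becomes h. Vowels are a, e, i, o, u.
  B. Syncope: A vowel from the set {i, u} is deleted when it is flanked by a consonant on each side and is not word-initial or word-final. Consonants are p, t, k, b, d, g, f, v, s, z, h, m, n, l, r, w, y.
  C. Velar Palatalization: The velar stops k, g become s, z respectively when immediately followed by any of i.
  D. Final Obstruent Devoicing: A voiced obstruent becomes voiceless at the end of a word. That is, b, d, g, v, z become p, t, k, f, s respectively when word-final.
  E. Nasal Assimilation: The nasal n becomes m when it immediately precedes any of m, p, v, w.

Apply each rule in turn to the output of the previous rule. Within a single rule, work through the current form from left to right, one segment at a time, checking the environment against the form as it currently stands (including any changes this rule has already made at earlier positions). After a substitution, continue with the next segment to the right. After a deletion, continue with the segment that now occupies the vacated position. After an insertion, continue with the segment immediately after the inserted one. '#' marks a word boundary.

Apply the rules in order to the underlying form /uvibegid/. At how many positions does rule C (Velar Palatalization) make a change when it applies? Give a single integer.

A Spirantization: [uvibegid] → [uvivehid]
B Syncope: [uvivehid] → [uvvehd]
C Velar Palatalization: no change — [uvvehd]
D Final Obstruent Devoicing: [uvvehd] → [uvveht]
E Nasal Assimilation: no change — [uvveht]
Rule C changed 0 position(s).

0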